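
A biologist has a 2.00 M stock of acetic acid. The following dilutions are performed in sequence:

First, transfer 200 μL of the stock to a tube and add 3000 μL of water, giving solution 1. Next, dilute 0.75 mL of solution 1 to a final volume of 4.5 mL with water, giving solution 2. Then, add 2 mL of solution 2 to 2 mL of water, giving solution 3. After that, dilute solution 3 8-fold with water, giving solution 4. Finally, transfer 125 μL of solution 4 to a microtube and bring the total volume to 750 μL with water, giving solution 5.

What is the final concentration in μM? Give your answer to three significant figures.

Step 1: 200 μL + 3000 μL = 3200 μL total → factor 3200/200 = 16
Step 2: 0.75 mL brought to 4.5 mL → factor 4.5/0.75 = 6
Step 3: 2 mL + 2 mL = 4 mL total → factor 4/2 = 2
Step 4: 8-fold → factor 8
Step 5: 125 μL brought to 750 μL → factor 750/125 = 6
Overall dilution factor = 16 × 6 × 2 × 8 × 6 = 9216
Final = 2.00 M / 9216 = 0.0002170 M = 217 μM

217 μM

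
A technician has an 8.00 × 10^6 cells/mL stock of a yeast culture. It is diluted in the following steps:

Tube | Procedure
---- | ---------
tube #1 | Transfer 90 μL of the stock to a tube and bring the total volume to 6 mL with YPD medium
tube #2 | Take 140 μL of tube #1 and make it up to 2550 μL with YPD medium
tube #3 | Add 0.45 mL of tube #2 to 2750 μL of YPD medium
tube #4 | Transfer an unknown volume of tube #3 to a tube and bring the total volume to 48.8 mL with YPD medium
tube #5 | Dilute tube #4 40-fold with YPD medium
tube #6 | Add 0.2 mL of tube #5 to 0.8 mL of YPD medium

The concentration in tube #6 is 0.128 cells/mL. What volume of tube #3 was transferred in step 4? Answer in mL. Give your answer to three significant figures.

1.35 mL

Step 1: 90 μL brought to 6 mL → factor 6000/90 = 66.667
Step 2: 140 μL brought to 2550 μL → factor 2550/140 = 18.214
Step 3: 0.45 mL + 2750 μL = 3.2 mL total → factor 3.2/0.45 = 7.1111
Step 4: v brought to 48.8 mL → factor = 48.8 mL/v
Step 5: 40-fold → factor 40
Step 6: 0.2 mL + 0.8 mL = 1 mL total → factor 1/0.2 = 5
Product of known-step factors = 1.727 × 10^6
Overall factor = 8.00 × 10^6 cells/mL / (0.128 cells/mL) = 6.25 × 10^7
Step-4 factor = 6.25 × 10^7 / 1.727 × 10^6 = 36.19
v = 48.8 mL / 36.19 = 1.35 mL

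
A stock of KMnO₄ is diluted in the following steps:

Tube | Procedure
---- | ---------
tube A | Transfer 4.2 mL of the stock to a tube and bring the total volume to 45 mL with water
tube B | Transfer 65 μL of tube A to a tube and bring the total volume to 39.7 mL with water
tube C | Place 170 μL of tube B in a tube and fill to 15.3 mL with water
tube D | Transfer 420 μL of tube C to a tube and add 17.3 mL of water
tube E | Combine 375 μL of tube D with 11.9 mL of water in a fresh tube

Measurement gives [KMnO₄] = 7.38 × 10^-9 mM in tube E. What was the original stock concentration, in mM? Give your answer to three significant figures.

6.00 mM

Step 1: 4.2 mL brought to 45 mL → factor 45/4.2 = 10.714
Step 2: 65 μL brought to 39.7 mL → factor 39700/65 = 610.77
Step 3: 170 μL brought to 15.3 mL → factor 15300/170 = 90
Step 4: 420 μL + 17.3 mL = 17720 μL total → factor 17720/420 = 42.19
Step 5: 375 μL + 11.9 mL = 12275 μL total → factor 12275/375 = 32.733
Overall dilution factor = 10.714 × 610.77 × 90 × 42.19 × 32.733 = 8.1337 × 10^8
Stock = 7.38 × 10^-9 mM × 8.1337 × 10^8 = 6.00 mM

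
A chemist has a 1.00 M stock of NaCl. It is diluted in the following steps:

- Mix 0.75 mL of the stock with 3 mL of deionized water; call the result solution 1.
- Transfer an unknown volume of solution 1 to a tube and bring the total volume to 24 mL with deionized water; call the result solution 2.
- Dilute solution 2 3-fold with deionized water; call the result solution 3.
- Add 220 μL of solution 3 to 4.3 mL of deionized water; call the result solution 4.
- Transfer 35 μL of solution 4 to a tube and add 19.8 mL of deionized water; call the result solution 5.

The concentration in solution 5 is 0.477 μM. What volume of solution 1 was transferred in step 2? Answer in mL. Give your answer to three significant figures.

Step 1: 0.75 mL + 3 mL = 3.75 mL total → factor 3.75/0.75 = 5
Step 2: v brought to 24 mL → factor = 24 mL/v
Step 3: 3-fold → factor 3
Step 4: 220 μL + 4.3 mL = 4520 μL total → factor 4520/220 = 20.545
Step 5: 35 μL + 19.8 mL = 19835 μL total → factor 19835/35 = 566.71
Product of known-step factors = 1.7465 × 10^5
Overall factor = 1.00 M / (0.477 μM) = 2.0964 × 10^6
Step-2 factor = 2.0964 × 10^6 / 1.7465 × 10^5 = 12.004
v = 24 mL / 12.004 = 2.00 mL

2.00 mL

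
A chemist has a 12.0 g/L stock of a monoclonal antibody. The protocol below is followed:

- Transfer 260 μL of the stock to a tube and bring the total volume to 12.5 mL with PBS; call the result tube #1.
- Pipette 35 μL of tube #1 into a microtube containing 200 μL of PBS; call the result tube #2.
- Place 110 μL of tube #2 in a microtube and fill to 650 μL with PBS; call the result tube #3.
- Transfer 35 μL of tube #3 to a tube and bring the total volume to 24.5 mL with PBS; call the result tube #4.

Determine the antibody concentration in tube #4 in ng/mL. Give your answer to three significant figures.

Step 1: 260 μL brought to 12.5 mL → factor 12500/260 = 48.077
Step 2: 35 μL + 200 μL = 235 μL total → factor 235/35 = 6.7143
Step 3: 110 μL brought to 650 μL → factor 650/110 = 5.9091
Step 4: 35 μL brought to 24.5 mL → factor 24500/35 = 700
Overall dilution factor = 48.077 × 6.7143 × 5.9091 × 700 = 1.3352 × 10^6
Final = 12.0 g/L / 1.3352 × 10^6 = 8.987 × 10^-6 g/L = 8.99 ng/mL

8.99 ng/mL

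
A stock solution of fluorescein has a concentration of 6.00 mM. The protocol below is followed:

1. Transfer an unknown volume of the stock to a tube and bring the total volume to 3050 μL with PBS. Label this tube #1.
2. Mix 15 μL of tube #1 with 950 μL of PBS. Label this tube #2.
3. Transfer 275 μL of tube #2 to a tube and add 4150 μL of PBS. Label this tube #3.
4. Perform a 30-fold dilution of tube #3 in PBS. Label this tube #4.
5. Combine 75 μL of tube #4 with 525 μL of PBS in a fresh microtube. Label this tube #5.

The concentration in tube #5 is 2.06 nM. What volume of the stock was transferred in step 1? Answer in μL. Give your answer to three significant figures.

260 μL

Step 1: v brought to 3050 μL → factor = 3050 μL/v
Step 2: 15 μL + 950 μL = 965 μL total → factor 965/15 = 64.333
Step 3: 275 μL + 4150 μL = 4425 μL total → factor 4425/275 = 16.091
Step 4: 30-fold → factor 30
Step 5: 75 μL + 525 μL = 600 μL total → factor 600/75 = 8
Product of known-step factors = 2.4844 × 10^5
Overall factor = 6.00 mM / (2.06 nM) = 2.9126 × 10^6
Step-1 factor = 2.9126 × 10^6 / 2.4844 × 10^5 = 11.723
v = 3050 μL / 11.723 = 260 μL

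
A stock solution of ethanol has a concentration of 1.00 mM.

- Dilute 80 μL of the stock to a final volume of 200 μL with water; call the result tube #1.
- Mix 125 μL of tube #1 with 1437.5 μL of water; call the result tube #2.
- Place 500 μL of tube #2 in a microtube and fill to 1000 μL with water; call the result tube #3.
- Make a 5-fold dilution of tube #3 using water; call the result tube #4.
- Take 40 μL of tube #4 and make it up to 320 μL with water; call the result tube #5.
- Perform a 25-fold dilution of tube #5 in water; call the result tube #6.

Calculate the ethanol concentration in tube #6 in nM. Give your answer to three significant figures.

Step 1: 80 μL brought to 200 μL → factor 200/80 = 2.5
Step 2: 125 μL + 1437.5 μL = 1562.5 μL total → factor 1562.5/125 = 12.5
Step 3: 500 μL brought to 1000 μL → factor 1000/500 = 2
Step 4: 5-fold → factor 5
Step 5: 40 μL brought to 320 μL → factor 320/40 = 8
Step 6: 25-fold → factor 25
Dilution factor through tube #6 = 2.5 × 12.5 × 2 × 5 × 8 × 25 = 62500
[tube #6] = 1.00 mM / 62500 = 1.600 × 10^-5 mM = 16.0 nM

16.0 nM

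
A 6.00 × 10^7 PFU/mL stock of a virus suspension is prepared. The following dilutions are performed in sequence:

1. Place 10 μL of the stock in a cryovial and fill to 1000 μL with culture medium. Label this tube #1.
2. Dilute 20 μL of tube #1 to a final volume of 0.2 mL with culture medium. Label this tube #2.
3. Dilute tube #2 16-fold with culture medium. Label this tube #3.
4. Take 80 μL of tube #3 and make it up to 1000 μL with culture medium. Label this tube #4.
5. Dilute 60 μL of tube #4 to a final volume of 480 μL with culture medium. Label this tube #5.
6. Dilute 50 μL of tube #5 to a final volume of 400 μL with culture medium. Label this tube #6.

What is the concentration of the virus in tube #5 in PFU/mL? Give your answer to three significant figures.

37.5 PFU/mL

Step 1: 10 μL brought to 1000 μL → factor 1000/10 = 100
Step 2: 20 μL brought to 0.2 mL → factor 200/20 = 10
Step 3: 16-fold → factor 16
Step 4: 80 μL brought to 1000 μL → factor 1000/80 = 12.5
Step 5: 60 μL brought to 480 μL → factor 480/60 = 8
Dilution factor through tube #5 = 100 × 10 × 16 × 12.5 × 8 = 1.6 × 10^6
[tube #5] = 6.00 × 10^7 PFU/mL / 1.6 × 10^6 = 37.5 PFU/mL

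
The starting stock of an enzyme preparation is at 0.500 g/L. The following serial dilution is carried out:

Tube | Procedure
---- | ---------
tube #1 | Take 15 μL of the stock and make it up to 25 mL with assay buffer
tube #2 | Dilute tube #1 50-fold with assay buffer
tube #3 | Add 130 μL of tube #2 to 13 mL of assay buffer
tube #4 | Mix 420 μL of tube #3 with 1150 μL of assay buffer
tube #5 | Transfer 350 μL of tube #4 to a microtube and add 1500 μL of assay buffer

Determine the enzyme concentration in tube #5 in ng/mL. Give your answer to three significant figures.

0.00301 ng/mL

Step 1: 15 μL brought to 25 mL → factor 25000/15 = 1666.7
Step 2: 50-fold → factor 50
Step 3: 130 μL + 13 mL = 13130 μL total → factor 13130/130 = 101
Step 4: 420 μL + 1150 μL = 1570 μL total → factor 1570/420 = 3.7381
Step 5: 350 μL + 1500 μL = 1850 μL total → factor 1850/350 = 5.2857
Overall dilution factor = 1666.7 × 50 × 101 × 3.7381 × 5.2857 = 1.663 × 10^8
Final = 0.500 g/L / 1.663 × 10^8 = 3.007 × 10^-9 g/L = 0.00301 ng/mL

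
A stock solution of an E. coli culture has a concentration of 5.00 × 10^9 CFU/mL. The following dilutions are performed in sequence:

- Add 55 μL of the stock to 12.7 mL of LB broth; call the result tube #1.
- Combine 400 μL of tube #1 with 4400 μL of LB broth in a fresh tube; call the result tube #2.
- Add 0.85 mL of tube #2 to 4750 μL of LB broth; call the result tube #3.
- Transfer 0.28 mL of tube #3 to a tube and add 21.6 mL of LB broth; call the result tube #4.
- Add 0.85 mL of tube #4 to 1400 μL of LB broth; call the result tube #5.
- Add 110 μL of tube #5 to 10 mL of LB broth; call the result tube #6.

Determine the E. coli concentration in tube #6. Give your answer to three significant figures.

14.3 CFU/mL

Step 1: 55 μL + 12.7 mL = 12755 μL total → factor 12755/55 = 231.91
Step 2: 400 μL + 4400 μL = 4800 μL total → factor 4800/400 = 12
Step 3: 0.85 mL + 4750 μL = 5.6 mL total → factor 5.6/0.85 = 6.5882
Step 4: 0.28 mL + 21.6 mL = 21.88 mL total → factor 21.88/0.28 = 78.143
Step 5: 0.85 mL + 1400 μL = 2.25 mL total → factor 2.25/0.85 = 2.6471
Step 6: 110 μL + 10 mL = 10110 μL total → factor 10110/110 = 91.909
Overall dilution factor = 231.91 × 12 × 6.5882 × 78.143 × 2.6471 × 91.909 = 3.4856 × 10^8
Final = 5.00 × 10^9 CFU/mL / 3.4856 × 10^8 = 14.3 CFU/mL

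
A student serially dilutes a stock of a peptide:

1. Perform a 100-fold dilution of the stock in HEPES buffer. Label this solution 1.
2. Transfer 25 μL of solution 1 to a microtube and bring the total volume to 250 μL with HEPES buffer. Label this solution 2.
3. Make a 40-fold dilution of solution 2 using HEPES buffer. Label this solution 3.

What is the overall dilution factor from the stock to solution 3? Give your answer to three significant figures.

4.00 × 10^4

Step 1: 100-fold → factor 100
Step 2: 25 μL brought to 250 μL → factor 250/25 = 10
Step 3: 40-fold → factor 40
Overall dilution factor = 100 × 10 × 40 = 40000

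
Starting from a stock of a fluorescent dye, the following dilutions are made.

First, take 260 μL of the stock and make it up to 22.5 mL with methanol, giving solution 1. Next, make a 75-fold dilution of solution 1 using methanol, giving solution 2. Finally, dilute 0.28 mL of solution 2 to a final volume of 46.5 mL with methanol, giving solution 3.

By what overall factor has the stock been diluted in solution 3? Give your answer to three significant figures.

Step 1: 260 μL brought to 22.5 mL → factor 22500/260 = 86.538
Step 2: 75-fold → factor 75
Step 3: 0.28 mL brought to 46.5 mL → factor 46.5/0.28 = 166.07
Overall dilution factor = 86.538 × 75 × 166.07 = 1.0779 × 10^6

1.08 × 10^6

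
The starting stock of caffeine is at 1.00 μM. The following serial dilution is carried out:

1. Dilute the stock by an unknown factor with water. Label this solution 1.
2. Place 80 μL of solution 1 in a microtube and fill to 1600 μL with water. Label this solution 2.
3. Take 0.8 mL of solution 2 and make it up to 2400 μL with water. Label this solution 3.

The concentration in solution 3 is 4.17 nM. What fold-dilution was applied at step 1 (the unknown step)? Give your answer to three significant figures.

Step 1: unknown factor x
Step 2: 80 μL brought to 1600 μL → factor 1600/80 = 20
Step 3: 0.8 mL brought to 2400 μL → factor 2.4/0.8 = 3
Product of known-step factors = 60
Overall factor = 1.00 μM / (4.17 nM) = 239.81
x = 239.81 / 60 = 4.00

4.00-fold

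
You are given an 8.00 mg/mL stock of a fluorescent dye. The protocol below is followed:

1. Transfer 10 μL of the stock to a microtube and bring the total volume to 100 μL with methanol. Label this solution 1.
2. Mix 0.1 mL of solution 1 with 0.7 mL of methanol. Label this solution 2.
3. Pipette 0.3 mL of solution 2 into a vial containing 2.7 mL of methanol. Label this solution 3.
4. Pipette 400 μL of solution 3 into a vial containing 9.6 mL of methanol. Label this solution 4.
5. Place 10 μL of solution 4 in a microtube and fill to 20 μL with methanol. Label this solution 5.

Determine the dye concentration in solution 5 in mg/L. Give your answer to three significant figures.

0.200 mg/L

Step 1: 10 μL brought to 100 μL → factor 100/10 = 10
Step 2: 0.1 mL + 0.7 mL = 0.8 mL total → factor 0.8/0.1 = 8
Step 3: 0.3 mL + 2.7 mL = 3 mL total → factor 3/0.3 = 10
Step 4: 400 μL + 9.6 mL = 10000 μL total → factor 10000/400 = 25
Step 5: 10 μL brought to 20 μL → factor 20/10 = 2
Overall dilution factor = 10 × 8 × 10 × 25 × 2 = 40000
Final = 8.00 mg/mL / 40000 = 0.0002000 mg/mL = 0.200 mg/L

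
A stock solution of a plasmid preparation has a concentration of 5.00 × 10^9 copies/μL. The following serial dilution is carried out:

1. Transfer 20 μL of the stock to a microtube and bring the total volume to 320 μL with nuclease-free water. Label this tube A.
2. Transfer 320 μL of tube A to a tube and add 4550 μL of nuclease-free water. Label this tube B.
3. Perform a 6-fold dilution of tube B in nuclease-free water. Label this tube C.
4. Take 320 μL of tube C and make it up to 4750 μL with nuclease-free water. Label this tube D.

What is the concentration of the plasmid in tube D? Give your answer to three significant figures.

Step 1: 20 μL brought to 320 μL → factor 320/20 = 16
Step 2: 320 μL + 4550 μL = 4870 μL total → factor 4870/320 = 15.219
Step 3: 6-fold → factor 6
Step 4: 320 μL brought to 4750 μL → factor 4750/320 = 14.844
Dilution factor through tube D = 16 × 15.219 × 6 × 14.844 = 21687
[tube D] = 5.00 × 10^9 copies/μL / 21687 = 2.31 × 10^5 copies/μL

2.31 × 10^5 copies/μL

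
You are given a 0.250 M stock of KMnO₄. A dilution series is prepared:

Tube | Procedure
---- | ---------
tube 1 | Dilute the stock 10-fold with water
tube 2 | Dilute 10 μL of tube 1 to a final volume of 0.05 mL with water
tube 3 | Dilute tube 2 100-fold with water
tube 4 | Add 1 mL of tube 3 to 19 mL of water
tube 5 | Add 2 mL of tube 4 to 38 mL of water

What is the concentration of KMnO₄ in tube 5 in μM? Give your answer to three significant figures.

Step 1: 10-fold → factor 10
Step 2: 10 μL brought to 0.05 mL → factor 50/10 = 5
Step 3: 100-fold → factor 100
Step 4: 1 mL + 19 mL = 20 mL total → factor 20/1 = 20
Step 5: 2 mL + 38 mL = 40 mL total → factor 40/2 = 20
Overall dilution factor = 10 × 5 × 100 × 20 × 20 = 2 × 10^6
Final = 0.250 M / 2 × 10^6 = 1.250 × 10^-7 M = 0.125 μM

0.125 μM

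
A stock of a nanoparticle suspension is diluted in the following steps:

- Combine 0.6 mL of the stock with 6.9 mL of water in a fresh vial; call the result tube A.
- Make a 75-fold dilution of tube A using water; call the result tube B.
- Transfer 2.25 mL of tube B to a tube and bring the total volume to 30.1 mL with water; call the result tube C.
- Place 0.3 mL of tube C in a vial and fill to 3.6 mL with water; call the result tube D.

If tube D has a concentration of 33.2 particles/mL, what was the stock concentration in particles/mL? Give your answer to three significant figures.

Step 1: 0.6 mL + 6.9 mL = 7.5 mL total → factor 7.5/0.6 = 12.5
Step 2: 75-fold → factor 75
Step 3: 2.25 mL brought to 30.1 mL → factor 30.1/2.25 = 13.378
Step 4: 0.3 mL brought to 3.6 mL → factor 3.6/0.3 = 12
Overall dilution factor = 12.5 × 75 × 13.378 × 12 = 1.505 × 10^5
Stock = 33.2 particles/mL × 1.505 × 10^5 = 5.00 × 10^6 particles/mL

5.00 × 10^6 particles/mL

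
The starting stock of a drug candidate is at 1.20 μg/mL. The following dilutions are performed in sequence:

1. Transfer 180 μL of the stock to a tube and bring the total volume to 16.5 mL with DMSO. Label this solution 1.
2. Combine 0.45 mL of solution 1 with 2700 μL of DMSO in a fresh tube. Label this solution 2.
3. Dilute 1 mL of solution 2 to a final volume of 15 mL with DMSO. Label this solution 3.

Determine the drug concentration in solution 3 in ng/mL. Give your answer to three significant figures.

Step 1: 180 μL brought to 16.5 mL → factor 16500/180 = 91.667
Step 2: 0.45 mL + 2700 μL = 3.15 mL total → factor 3.15/0.45 = 7
Step 3: 1 mL brought to 15 mL → factor 15/1 = 15
Overall dilution factor = 91.667 × 7 × 15 = 9625
Final = 1.20 μg/mL / 9625 = 0.0001247 μg/mL = 0.125 ng/mL

0.125 ng/mL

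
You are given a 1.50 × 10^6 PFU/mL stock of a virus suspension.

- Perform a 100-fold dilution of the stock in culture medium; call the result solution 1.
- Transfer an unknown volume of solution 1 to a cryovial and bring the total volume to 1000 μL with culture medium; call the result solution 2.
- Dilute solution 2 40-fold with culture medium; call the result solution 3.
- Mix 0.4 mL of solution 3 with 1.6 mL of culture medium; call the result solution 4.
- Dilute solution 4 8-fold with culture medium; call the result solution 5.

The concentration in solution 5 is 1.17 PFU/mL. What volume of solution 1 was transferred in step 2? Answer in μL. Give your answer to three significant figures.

Step 1: 100-fold → factor 100
Step 2: v brought to 1000 μL → factor = 1000 μL/v
Step 3: 40-fold → factor 40
Step 4: 0.4 mL + 1.6 mL = 2 mL total → factor 2/0.4 = 5
Step 5: 8-fold → factor 8
Product of known-step factors = 1.6 × 10^5
Overall factor = 1.50 × 10^6 PFU/mL / (1.17 PFU/mL) = 1.2821 × 10^6
Step-2 factor = 1.2821 × 10^6 / 1.6 × 10^5 = 8.0128
v = 1000 μL / 8.0128 = 125 μL

125 μL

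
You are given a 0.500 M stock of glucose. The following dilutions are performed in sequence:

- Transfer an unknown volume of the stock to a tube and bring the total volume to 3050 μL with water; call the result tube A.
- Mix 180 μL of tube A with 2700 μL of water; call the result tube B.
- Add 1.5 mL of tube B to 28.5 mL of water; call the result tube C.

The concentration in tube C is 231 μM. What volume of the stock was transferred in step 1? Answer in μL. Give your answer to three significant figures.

451 μL

Step 1: v brought to 3050 μL → factor = 3050 μL/v
Step 2: 180 μL + 2700 μL = 2880 μL total → factor 2880/180 = 16
Step 3: 1.5 mL + 28.5 mL = 30 mL total → factor 30/1.5 = 20
Product of known-step factors = 320
Overall factor = 0.500 M / (231 μM) = 2164.5
Step-1 factor = 2164.5 / 320 = 6.7641
v = 3050 μL / 6.7641 = 451 μL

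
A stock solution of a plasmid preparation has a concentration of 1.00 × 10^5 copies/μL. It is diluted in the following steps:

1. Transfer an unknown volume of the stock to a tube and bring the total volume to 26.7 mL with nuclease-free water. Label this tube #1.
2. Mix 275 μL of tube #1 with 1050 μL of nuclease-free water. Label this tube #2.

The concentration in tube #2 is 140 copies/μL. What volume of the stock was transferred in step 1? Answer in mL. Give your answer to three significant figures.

0.180 mL

Step 1: v brought to 26.7 mL → factor = 26.7 mL/v
Step 2: 275 μL + 1050 μL = 1325 μL total → factor 1325/275 = 4.8182
Product of known-step factors = 4.8182
Overall factor = 1.00 × 10^5 copies/μL / (140 copies/μL) = 714.29
Step-1 factor = 714.29 / 4.8182 = 148.25
v = 26.7 mL / 148.25 = 0.180 mL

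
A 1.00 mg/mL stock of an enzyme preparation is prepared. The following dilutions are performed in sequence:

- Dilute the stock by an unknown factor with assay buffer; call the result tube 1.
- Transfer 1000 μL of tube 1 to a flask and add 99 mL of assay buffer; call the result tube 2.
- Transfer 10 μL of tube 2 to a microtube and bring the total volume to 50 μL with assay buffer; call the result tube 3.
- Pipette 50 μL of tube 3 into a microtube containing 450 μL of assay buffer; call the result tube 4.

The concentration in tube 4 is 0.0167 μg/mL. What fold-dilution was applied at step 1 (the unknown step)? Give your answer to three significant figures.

12.0-fold

Step 1: unknown factor x
Step 2: 1000 μL + 99 mL = 1 × 10^5 μL total → factor 1 × 10^5/1000 = 100
Step 3: 10 μL brought to 50 μL → factor 50/10 = 5
Step 4: 50 μL + 450 μL = 500 μL total → factor 500/50 = 10
Product of known-step factors = 5000
Overall factor = 1.00 mg/mL / (0.0167 μg/mL) = 59880
x = 59880 / 5000 = 12.0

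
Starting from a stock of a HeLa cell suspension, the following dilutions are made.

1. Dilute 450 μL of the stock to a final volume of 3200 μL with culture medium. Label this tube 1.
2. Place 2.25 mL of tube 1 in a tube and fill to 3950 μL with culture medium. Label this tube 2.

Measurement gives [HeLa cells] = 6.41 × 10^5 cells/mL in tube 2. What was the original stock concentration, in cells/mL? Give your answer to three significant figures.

Step 1: 450 μL brought to 3200 μL → factor 3200/450 = 7.1111
Step 2: 2.25 mL brought to 3950 μL → factor 3.95/2.25 = 1.7556
Overall dilution factor = 7.1111 × 1.7556 = 12.484
Stock = 6.41 × 10^5 cells/mL × 12.484 = 8.00 × 10^6 cells/mL

8.00 × 10^6 cells/mL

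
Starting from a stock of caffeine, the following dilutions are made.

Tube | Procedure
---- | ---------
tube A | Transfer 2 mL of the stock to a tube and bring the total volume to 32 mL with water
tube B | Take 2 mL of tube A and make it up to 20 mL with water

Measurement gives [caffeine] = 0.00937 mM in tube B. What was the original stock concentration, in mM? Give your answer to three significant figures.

1.50 mM

Step 1: 2 mL brought to 32 mL → factor 32/2 = 16
Step 2: 2 mL brought to 20 mL → factor 20/2 = 10
Overall dilution factor = 16 × 10 = 160
Stock = 0.00937 mM × 160 = 1.50 mM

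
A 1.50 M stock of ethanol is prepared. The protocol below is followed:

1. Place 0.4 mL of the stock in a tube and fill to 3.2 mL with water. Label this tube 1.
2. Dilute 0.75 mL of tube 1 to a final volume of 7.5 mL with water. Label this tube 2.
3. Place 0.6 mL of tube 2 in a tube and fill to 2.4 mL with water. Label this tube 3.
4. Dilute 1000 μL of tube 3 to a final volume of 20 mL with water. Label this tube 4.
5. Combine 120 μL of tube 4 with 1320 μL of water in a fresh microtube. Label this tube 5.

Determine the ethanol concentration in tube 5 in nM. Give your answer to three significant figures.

1.95 × 10^4 nM

Step 1: 0.4 mL brought to 3.2 mL → factor 3.2/0.4 = 8
Step 2: 0.75 mL brought to 7.5 mL → factor 7.5/0.75 = 10
Step 3: 0.6 mL brought to 2.4 mL → factor 2.4/0.6 = 4
Step 4: 1000 μL brought to 20 mL → factor 20000/1000 = 20
Step 5: 120 μL + 1320 μL = 1440 μL total → factor 1440/120 = 12
Overall dilution factor = 8 × 10 × 4 × 20 × 12 = 76800
Final = 1.50 M / 76800 = 1.953 × 10^-5 M = 1.95 × 10^4 nM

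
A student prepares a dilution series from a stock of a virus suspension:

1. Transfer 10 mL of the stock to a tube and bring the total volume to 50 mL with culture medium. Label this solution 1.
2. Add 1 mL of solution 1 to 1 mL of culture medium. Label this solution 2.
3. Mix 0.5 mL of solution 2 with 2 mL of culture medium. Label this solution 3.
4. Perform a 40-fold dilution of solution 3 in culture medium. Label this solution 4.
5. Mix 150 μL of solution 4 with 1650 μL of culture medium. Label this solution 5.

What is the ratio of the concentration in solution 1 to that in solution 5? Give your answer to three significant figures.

Step 1: 10 mL brought to 50 mL → factor 50/10 = 5
Step 2: 1 mL + 1 mL = 2 mL total → factor 2/1 = 2
Step 3: 0.5 mL + 2 mL = 2.5 mL total → factor 2.5/0.5 = 5
Step 4: 40-fold → factor 40
Step 5: 150 μL + 1650 μL = 1800 μL total → factor 1800/150 = 12
Dilution factor to solution 1 = 5; to solution 5 = 24000
[solution 1]/[solution 5] = (factor to solution 5)/(factor to solution 1) = 24000/5 = 4.80 × 10^3

4.80 × 10^3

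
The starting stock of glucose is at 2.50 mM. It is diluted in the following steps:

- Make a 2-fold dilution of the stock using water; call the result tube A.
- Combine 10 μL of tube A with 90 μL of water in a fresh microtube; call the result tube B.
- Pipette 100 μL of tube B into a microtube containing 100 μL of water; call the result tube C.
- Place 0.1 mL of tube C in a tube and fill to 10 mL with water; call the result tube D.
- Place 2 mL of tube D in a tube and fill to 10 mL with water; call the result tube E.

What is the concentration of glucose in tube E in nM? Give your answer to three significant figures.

Step 1: 2-fold → factor 2
Step 2: 10 μL + 90 μL = 100 μL total → factor 100/10 = 10
Step 3: 100 μL + 100 μL = 200 μL total → factor 200/100 = 2
Step 4: 0.1 mL brought to 10 mL → factor 10/0.1 = 100
Step 5: 2 mL brought to 10 mL → factor 10/2 = 5
Overall dilution factor = 2 × 10 × 2 × 100 × 5 = 20000
Final = 2.50 mM / 20000 = 0.0001250 mM = 125 nM

125 nM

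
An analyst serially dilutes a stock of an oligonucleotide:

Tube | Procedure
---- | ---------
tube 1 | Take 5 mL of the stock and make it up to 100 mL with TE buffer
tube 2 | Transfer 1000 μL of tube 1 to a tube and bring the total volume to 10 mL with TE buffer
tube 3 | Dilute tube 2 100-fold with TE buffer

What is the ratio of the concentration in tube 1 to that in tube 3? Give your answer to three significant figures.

1.00 × 10^3

Step 1: 5 mL brought to 100 mL → factor 100/5 = 20
Step 2: 1000 μL brought to 10 mL → factor 10000/1000 = 10
Step 3: 100-fold → factor 100
Dilution factor to tube 1 = 20; to tube 3 = 20000
[tube 1]/[tube 3] = (factor to tube 3)/(factor to tube 1) = 20000/20 = 1.00 × 10^3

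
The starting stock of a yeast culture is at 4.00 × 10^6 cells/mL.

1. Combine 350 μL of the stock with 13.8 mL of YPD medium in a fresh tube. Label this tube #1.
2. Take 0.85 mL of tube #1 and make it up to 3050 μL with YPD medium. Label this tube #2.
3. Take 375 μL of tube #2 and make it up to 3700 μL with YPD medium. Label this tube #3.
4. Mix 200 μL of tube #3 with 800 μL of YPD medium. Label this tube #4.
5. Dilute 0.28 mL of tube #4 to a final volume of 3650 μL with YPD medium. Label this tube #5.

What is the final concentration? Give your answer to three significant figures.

Step 1: 350 μL + 13.8 mL = 14150 μL total → factor 14150/350 = 40.429
Step 2: 0.85 mL brought to 3050 μL → factor 3.05/0.85 = 3.5882
Step 3: 375 μL brought to 3700 μL → factor 3700/375 = 9.8667
Step 4: 200 μL + 800 μL = 1000 μL total → factor 1000/200 = 5
Step 5: 0.28 mL brought to 3650 μL → factor 3.65/0.28 = 13.036
Overall dilution factor = 40.429 × 3.5882 × 9.8667 × 5 × 13.036 = 93292
Final = 4.00 × 10^6 cells/mL / 93292 = 42.9 cells/mL

42.9 cells/mL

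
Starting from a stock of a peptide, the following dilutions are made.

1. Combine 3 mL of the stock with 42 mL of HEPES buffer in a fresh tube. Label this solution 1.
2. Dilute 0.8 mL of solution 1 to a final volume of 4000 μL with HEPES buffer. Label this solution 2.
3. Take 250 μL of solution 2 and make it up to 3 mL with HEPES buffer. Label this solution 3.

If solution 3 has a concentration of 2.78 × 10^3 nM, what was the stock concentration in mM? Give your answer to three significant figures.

Step 1: 3 mL + 42 mL = 45 mL total → factor 45/3 = 15
Step 2: 0.8 mL brought to 4000 μL → factor 4/0.8 = 5
Step 3: 250 μL brought to 3 mL → factor 3000/250 = 12
Overall dilution factor = 15 × 5 × 12 = 900
Stock = 2.78 × 10^3 nM × 900 = 2.502 × 10^6 nM = 2.50 mM

2.50 mM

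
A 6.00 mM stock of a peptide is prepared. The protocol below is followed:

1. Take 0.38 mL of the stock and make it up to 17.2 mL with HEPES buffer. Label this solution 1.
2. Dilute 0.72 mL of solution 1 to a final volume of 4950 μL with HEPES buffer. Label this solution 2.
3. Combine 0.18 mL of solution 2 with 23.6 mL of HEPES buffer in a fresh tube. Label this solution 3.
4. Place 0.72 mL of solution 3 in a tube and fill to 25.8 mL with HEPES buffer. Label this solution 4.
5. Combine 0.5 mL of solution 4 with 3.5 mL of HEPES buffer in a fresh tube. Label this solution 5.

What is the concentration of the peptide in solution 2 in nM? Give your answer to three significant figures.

1.93 × 10^4 nM

Step 1: 0.38 mL brought to 17.2 mL → factor 17.2/0.38 = 45.263
Step 2: 0.72 mL brought to 4950 μL → factor 4.95/0.72 = 6.875
Dilution factor through solution 2 = 45.263 × 6.875 = 311.18
[solution 2] = 6.00 mM / 311.18 = 0.01928 mM = 1.93 × 10^4 nM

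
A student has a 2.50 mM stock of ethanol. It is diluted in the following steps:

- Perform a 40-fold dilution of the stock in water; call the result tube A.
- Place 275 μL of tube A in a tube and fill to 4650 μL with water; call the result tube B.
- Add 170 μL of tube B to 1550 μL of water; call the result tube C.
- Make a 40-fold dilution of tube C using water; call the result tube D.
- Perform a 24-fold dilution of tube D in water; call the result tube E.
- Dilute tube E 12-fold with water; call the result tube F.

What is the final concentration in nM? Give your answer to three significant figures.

0.0317 nM

Step 1: 40-fold → factor 40
Step 2: 275 μL brought to 4650 μL → factor 4650/275 = 16.909
Step 3: 170 μL + 1550 μL = 1720 μL total → factor 1720/170 = 10.118
Step 4: 40-fold → factor 40
Step 5: 24-fold → factor 24
Step 6: 12-fold → factor 12
Overall dilution factor = 40 × 16.909 × 10.118 × 40 × 24 × 12 = 7.8834 × 10^7
Final = 2.50 mM / 7.8834 × 10^7 = 3.171 × 10^-8 mM = 0.0317 nM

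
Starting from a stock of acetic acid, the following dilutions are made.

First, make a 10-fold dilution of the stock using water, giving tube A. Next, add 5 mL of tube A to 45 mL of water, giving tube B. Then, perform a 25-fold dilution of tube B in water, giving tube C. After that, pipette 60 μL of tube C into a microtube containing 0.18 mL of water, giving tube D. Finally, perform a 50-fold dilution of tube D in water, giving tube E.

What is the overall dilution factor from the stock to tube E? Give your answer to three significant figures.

5.00 × 10^5

Step 1: 10-fold → factor 10
Step 2: 5 mL + 45 mL = 50 mL total → factor 50/5 = 10
Step 3: 25-fold → factor 25
Step 4: 60 μL + 0.18 mL = 240 μL total → factor 240/60 = 4
Step 5: 50-fold → factor 50
Overall dilution factor = 10 × 10 × 25 × 4 × 50 = 5 × 10^5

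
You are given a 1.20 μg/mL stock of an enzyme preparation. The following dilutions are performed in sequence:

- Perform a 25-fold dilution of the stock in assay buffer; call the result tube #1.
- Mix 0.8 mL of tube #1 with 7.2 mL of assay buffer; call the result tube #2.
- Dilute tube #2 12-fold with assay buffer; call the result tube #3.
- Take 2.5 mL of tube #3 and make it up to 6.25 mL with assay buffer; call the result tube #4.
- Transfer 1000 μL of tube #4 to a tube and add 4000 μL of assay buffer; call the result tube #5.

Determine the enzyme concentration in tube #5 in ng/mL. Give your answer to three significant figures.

0.0320 ng/mL

Step 1: 25-fold → factor 25
Step 2: 0.8 mL + 7.2 mL = 8 mL total → factor 8/0.8 = 10
Step 3: 12-fold → factor 12
Step 4: 2.5 mL brought to 6.25 mL → factor 6.25/2.5 = 2.5
Step 5: 1000 μL + 4000 μL = 5000 μL total → factor 5000/1000 = 5
Overall dilution factor = 25 × 10 × 12 × 2.5 × 5 = 37500
Final = 1.20 μg/mL / 37500 = 3.200 × 10^-5 μg/mL = 0.0320 ng/mL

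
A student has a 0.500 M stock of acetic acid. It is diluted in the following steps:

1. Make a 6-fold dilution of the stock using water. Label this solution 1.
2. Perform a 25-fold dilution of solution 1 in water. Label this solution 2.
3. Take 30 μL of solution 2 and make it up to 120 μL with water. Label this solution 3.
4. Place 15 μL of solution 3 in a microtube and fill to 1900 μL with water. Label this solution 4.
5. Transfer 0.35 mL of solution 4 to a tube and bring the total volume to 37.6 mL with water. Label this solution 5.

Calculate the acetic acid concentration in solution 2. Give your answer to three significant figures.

0.00333 M

Step 1: 6-fold → factor 6
Step 2: 25-fold → factor 25
Dilution factor through solution 2 = 6 × 25 = 150
[solution 2] = 0.500 M / 150 = 0.00333 M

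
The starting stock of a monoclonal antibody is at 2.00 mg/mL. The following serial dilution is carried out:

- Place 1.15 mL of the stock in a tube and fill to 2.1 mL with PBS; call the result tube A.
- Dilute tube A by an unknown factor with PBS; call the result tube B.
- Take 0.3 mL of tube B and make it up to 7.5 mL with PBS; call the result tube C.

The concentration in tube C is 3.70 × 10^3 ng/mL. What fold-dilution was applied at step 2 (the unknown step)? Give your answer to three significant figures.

Step 1: 1.15 mL brought to 2.1 mL → factor 2.1/1.15 = 1.8261
Step 2: unknown factor x
Step 3: 0.3 mL brought to 7.5 mL → factor 7.5/0.3 = 25
Product of known-step factors = 45.652
Overall factor = 2.00 mg/mL / (3.70 × 10^3 ng/mL) = 540.54
x = 540.54 / 45.652 = 11.8

11.8-fold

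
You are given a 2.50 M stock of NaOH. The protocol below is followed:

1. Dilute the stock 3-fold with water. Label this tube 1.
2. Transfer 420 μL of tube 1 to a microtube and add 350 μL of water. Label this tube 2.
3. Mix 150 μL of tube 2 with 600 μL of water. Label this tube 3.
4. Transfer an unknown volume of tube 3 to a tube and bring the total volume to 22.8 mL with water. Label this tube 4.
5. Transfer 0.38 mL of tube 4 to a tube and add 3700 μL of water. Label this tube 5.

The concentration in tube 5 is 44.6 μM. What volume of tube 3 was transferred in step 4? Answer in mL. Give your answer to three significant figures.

Step 1: 3-fold → factor 3
Step 2: 420 μL + 350 μL = 770 μL total → factor 770/420 = 1.8333
Step 3: 150 μL + 600 μL = 750 μL total → factor 750/150 = 5
Step 4: v brought to 22.8 mL → factor = 22.8 mL/v
Step 5: 0.38 mL + 3700 μL = 4.08 mL total → factor 4.08/0.38 = 10.737
Product of known-step factors = 295.26
Overall factor = 2.50 M / (44.6 μM) = 56054
Step-4 factor = 56054 / 295.26 = 189.84
v = 22.8 mL / 189.84 = 0.120 mL

0.120 mL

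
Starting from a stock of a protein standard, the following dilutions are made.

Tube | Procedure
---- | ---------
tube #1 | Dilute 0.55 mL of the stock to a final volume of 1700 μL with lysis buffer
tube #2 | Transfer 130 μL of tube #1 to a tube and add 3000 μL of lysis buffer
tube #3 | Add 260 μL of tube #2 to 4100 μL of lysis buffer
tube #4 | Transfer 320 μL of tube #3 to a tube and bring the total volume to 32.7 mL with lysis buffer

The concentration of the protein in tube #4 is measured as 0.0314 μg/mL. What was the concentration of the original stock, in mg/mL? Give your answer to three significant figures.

Step 1: 0.55 mL brought to 1700 μL → factor 1.7/0.55 = 3.0909
Step 2: 130 μL + 3000 μL = 3130 μL total → factor 3130/130 = 24.077
Step 3: 260 μL + 4100 μL = 4360 μL total → factor 4360/260 = 16.769
Step 4: 320 μL brought to 32.7 mL → factor 32700/320 = 102.19
Overall dilution factor = 3.0909 × 24.077 × 16.769 × 102.19 = 1.2753 × 10^5
Stock = 0.0314 μg/mL × 1.2753 × 10^5 = 4004 μg/mL = 4.00 mg/mL

4.00 mg/mL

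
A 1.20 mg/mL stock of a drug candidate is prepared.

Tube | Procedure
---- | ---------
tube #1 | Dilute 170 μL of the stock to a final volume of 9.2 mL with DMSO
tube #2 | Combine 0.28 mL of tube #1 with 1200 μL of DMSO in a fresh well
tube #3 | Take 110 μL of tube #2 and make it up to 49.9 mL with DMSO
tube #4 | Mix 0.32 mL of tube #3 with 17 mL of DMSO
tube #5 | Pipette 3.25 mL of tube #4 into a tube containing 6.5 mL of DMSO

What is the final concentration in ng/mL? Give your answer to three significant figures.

Step 1: 170 μL brought to 9.2 mL → factor 9200/170 = 54.118
Step 2: 0.28 mL + 1200 μL = 1.48 mL total → factor 1.48/0.28 = 5.2857
Step 3: 110 μL brought to 49.9 mL → factor 49900/110 = 453.64
Step 4: 0.32 mL + 17 mL = 17.32 mL total → factor 17.32/0.32 = 54.125
Step 5: 3.25 mL + 6.5 mL = 9.75 mL total → factor 9.75/3.25 = 3
Overall dilution factor = 54.118 × 5.2857 × 453.64 × 54.125 × 3 = 2.107 × 10^7
Final = 1.20 mg/mL / 2.107 × 10^7 = 5.695 × 10^-8 mg/mL = 0.0570 ng/mL

0.0570 ng/mL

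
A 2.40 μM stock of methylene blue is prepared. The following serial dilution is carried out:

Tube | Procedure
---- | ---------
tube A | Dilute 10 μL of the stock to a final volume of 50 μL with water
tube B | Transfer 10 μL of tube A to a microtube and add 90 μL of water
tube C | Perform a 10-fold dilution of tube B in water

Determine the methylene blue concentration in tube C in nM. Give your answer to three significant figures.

4.80 nM

Step 1: 10 μL brought to 50 μL → factor 50/10 = 5
Step 2: 10 μL + 90 μL = 100 μL total → factor 100/10 = 10
Step 3: 10-fold → factor 10
Overall dilution factor = 5 × 10 × 10 = 500
Final = 2.40 μM / 500 = 0.004800 μM = 4.80 nM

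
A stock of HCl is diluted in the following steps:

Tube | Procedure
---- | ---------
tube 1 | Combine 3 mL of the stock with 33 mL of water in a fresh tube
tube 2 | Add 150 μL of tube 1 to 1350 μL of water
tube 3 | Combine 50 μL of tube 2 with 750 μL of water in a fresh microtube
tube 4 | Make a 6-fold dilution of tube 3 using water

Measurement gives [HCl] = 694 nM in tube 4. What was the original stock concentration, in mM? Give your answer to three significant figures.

7.99 mM

Step 1: 3 mL + 33 mL = 36 mL total → factor 36/3 = 12
Step 2: 150 μL + 1350 μL = 1500 μL total → factor 1500/150 = 10
Step 3: 50 μL + 750 μL = 800 μL total → factor 800/50 = 16
Step 4: 6-fold → factor 6
Overall dilution factor = 12 × 10 × 16 × 6 = 11520
Stock = 694 nM × 11520 = 7.995 × 10^6 nM = 7.99 mM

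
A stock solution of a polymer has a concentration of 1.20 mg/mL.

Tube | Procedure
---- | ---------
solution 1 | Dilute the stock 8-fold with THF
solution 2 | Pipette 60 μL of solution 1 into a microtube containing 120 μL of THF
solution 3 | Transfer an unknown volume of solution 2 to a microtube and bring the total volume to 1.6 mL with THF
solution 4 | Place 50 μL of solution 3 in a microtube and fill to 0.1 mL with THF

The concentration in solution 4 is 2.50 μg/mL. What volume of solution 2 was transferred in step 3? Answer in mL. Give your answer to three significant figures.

Step 1: 8-fold → factor 8
Step 2: 60 μL + 120 μL = 180 μL total → factor 180/60 = 3
Step 3: v brought to 1.6 mL → factor = 1.6 mL/v
Step 4: 50 μL brought to 0.1 mL → factor 100/50 = 2
Product of known-step factors = 48
Overall factor = 1.20 mg/mL / (2.50 μg/mL) = 480
Step-3 factor = 480 / 48 = 10
v = 1.6 mL / 10 = 0.160 mL

0.160 mL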